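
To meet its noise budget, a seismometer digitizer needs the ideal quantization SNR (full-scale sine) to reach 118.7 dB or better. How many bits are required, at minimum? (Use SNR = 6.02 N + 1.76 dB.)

N ≥ (118.7 − 1.76)/6.02 = 19.425 → N_min = 20.

20 bits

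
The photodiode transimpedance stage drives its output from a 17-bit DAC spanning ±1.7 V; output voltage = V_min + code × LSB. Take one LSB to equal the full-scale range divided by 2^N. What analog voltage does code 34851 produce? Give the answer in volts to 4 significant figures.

Range = 1.7 − (-1.7) = 3.4 V. LSB = 3.4 V / 2^17.
V_out = -1.7 + 34851 × (3.4/131072) V
      = -1.7 V + 0.904033 V = -0.795967 V.

-0.7960 V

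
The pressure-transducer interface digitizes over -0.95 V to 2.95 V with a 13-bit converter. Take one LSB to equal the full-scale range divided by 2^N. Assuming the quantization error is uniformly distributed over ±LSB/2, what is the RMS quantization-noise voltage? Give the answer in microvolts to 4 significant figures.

Full-scale range = 2.95 V − (-0.95 V) = 3.9 V.
Step size = 3.9/8192 V = 476.074 µV.
RMS of a uniform error over width LSB is LSB/√12 = 137.4 µV.

137.4 µV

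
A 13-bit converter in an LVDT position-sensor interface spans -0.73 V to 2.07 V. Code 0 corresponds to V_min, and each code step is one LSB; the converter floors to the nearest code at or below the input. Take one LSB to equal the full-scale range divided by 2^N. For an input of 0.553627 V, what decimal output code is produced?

3755

Full-scale range = 2.07 V − (-0.73 V) = 2.8 V. LSB = 2.8 V / 2^13 ≈ 341.8 µV.
(V_in − V_min) × 2^13/range = (0.553627 − (-0.73)) × 8192/2.8 = 3755.526.
Floor → code = 3755.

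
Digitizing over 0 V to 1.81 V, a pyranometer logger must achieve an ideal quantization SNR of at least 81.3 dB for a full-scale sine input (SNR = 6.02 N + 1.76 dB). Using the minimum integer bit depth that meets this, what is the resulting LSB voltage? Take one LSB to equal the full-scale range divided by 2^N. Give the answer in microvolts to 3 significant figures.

Full-scale range = 1.81 V.
Required N = ⌈(81.3 − 1.76)/6.02⌉ = ⌈13.213⌉ = 14.
One LSB is 1.81 V / 16384 = 110 µV.

110 µV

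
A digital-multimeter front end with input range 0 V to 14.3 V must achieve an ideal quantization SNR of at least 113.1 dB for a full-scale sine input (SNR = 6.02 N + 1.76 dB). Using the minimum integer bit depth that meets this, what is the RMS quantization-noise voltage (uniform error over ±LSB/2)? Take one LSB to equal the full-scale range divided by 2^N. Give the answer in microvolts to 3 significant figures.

V_FS = 14.3 V.
Solving 6.02 N ≥ 113.1 − 1.76: N ≥ 18.495. Round up → N = 19.
One LSB is 14.3 V / 524288 = 27.275 µV.
V_rms = LSB/√12 = 7.87 µV.

7.87 µV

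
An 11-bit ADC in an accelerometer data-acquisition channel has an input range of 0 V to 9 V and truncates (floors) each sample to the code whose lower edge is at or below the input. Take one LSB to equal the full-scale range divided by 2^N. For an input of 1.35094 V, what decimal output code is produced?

307

Range is 9 V. LSB = 9 V / 2^11 ≈ 4.395 mV.
V_in − V_min = 1.35094 − (0) = 1.35094 V.
Divide by LSB: 1.35094 × 2048/9 = 307.4139.
Truncating gives code 307.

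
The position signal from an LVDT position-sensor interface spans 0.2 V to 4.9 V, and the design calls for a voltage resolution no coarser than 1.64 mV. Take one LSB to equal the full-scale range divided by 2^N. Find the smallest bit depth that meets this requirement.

12 bits

Span: 4.9 V − (0.2 V) = 4.7 V.
Levels needed ≥ 4.7/1.64 mV = 2866. 2^12 = 4096 suffices, so N_min = 12.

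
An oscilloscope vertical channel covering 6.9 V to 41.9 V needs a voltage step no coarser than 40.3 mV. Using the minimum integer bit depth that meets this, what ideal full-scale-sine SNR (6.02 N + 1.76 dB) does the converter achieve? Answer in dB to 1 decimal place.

Range = 41.9 − (6.9) = 35 V.
Need 2^N ≥ 35 V / 40.3 mV = 868.5 → N_min = 10.
Ideal SNR at N = 10: 6.02·10 + 1.76 = 62.0 dB.

62.0 dB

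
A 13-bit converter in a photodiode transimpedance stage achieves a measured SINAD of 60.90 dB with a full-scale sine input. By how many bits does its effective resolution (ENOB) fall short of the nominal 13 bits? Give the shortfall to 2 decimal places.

3.18 bits

N_eff = (60.90 − 1.76)/6.02 = 9.8239 bits.
13 − 9.8239 = 3.18 bits below nominal.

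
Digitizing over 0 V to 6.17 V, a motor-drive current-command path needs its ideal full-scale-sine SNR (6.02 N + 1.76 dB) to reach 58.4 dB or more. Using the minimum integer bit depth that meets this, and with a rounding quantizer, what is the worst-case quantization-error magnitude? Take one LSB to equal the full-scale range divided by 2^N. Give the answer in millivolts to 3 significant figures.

3.01 mV

Span = 6.17 V.
Solving 6.02 N ≥ 58.4 − 1.76: N ≥ 9.409. Round up → N = 10.
LSB = 6.17 V ÷ 2^10 = 6.17/1024 V = 6.0254 mV.
|e|_max = LSB/2 = 3.01 mV.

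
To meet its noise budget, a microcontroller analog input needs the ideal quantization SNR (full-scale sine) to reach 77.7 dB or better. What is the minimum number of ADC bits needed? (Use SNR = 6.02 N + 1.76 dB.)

Solving 6.02 N ≥ 77.7 − 1.76: N ≥ 12.615. Round up → N = 13.

13 bits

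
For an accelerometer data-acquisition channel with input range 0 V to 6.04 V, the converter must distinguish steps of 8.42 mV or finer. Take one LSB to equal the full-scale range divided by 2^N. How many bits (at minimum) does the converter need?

Range is 6.04 V.
Need 2^N ≥ 6.04 V / 8.42 mV = 717.3 → N_min = 10.

10 bits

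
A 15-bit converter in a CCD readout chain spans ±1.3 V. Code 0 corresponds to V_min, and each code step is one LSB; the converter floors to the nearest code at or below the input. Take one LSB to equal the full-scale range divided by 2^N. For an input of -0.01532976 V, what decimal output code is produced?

16190

Range = 1.3 − (-1.3) = 2.6 V. LSB = 2.6 V / 2^15 ≈ 79.35 µV.
V_in − V_min = -0.01532976 − (-1.3) = 1.28467024 V.
Divide by LSB: 1.28467024 × 32768/2.6 = 16190.7979.
Truncating gives code 16190.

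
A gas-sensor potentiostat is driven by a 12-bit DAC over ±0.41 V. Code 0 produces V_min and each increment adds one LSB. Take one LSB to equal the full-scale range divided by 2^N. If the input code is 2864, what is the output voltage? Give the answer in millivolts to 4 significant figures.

Full-scale range = 0.41 V − (-0.41 V) = 0.82 V. LSB = 0.82 V / 2^12.
V_out = V_min + code × LSB = -0.41 V + 2864 × 0.82 V / 4096
      = -0.41 + 0.573359 = 0.163359 V.

163.4 mV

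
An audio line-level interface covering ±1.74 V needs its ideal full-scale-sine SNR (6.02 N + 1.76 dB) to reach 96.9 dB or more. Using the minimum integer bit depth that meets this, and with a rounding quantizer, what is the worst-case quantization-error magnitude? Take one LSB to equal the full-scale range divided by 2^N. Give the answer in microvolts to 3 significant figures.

Span: 1.74 V − (-1.74 V) = 3.48 V.
Required N = ⌈(96.9 − 1.76)/6.02⌉ = ⌈15.804⌉ = 16.
LSB = 3.48 V ÷ 2^16 = 3.48/65536 V = 53.101 µV.
|e|_max = LSB/2 = 26.6 µV.

26.6 µV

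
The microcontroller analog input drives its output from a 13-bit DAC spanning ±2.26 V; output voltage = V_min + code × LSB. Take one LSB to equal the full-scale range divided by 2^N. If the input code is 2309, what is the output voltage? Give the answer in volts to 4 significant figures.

-0.9860 V

The full-scale span is 2.26 − (-2.26) = 4.52 V. LSB = 4.52 V / 2^13.
V_out = -2.26 + 2309 × (4.52/8192) V
      = -2.26 V + 1.27401 V = -0.985991 V.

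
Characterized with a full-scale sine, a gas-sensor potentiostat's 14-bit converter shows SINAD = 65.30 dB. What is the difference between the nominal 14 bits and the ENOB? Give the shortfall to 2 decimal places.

ENOB = (SINAD − 1.76)/6.02 = (65.30 − 1.76)/6.02 = 10.5548 bits.
14 − 10.5548 = 3.45 bits below nominal.

3.45 bits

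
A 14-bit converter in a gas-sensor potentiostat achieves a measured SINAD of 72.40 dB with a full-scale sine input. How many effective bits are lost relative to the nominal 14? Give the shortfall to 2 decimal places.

Effective bits = (72.40 − 1.76)/6.02 = 11.7342.
Shortfall = 14 − 11.7342 = 2.2658 bits.

2.27 bits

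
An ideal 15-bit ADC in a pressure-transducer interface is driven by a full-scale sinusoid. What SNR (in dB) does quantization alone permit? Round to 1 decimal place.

SNR = 6.02·15 + 1.76 = 92.06 dB.

92.1 dB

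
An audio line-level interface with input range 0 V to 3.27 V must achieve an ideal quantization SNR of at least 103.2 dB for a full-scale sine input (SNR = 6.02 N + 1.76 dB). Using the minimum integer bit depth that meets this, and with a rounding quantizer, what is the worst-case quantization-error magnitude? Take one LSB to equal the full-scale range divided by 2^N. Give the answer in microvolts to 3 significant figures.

12.5 µV

V_FS = 3.27 V.
Required N = ⌈(103.2 − 1.76)/6.02⌉ = ⌈16.850⌉ = 17.
LSB = 3.27 V / 2^17 = 24.948 µV.
|e|_max = LSB/2 = 12.5 µV.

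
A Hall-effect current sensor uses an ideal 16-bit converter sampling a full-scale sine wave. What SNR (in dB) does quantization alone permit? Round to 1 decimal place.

98.1 dB

Ideal quantization SNR: 6.02 × 16 + 1.76 dB = 98.1 dB.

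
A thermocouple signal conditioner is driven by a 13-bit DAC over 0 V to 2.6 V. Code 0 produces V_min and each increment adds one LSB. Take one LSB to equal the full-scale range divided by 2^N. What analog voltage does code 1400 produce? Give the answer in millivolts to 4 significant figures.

444.3 mV

Range is 2.6 V. LSB = 2.6 V / 2^13.
Output = V_min + (1400/8192) × range = 0 + 0.170898 × 2.6 V
      = 0 + 0.444336 = 0.444336 V.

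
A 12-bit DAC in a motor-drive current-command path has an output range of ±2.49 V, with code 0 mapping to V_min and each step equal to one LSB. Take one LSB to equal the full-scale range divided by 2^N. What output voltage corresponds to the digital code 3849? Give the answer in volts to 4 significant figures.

The full-scale span is 2.49 − (-2.49) = 4.98 V. LSB = 4.98 V / 2^12.
V_out = -2.49 + 3849 × (4.98/4096) V
      = -2.49 + 4.67969 = 2.18969 V.

2.190 V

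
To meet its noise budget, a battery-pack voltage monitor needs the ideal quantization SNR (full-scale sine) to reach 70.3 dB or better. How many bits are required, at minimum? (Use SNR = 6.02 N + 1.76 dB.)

12 bits

6.02 N + 1.76 ≥ 70.3 gives N ≥ 11.385, so the minimum integer is 12.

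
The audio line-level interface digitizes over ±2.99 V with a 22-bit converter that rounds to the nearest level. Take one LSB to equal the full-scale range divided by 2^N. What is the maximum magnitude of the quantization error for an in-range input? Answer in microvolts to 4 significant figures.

0.7129 µV

The full-scale span is 2.99 − (-2.99) = 5.98 V.
One LSB is 5.98 V / 4194304 = 1.42574 µV.
Worst-case error for round-to-nearest is half an LSB: 0.7129 µV.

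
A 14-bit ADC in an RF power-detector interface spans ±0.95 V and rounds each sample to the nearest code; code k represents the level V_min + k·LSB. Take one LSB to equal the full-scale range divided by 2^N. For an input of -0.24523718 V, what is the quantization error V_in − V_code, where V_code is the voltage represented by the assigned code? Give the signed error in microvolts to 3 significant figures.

The full-scale span is 0.95 − (-0.95) = 1.9 V. LSB = 1.9 V / 2^14 ≈ 116.0 µV.
(-0.24523718 − (-0.95)) / LSB = 0.70476282 × 16384/1.9 = 6077.2811. Nearest integer: k = 6077.
V_code = V_min + k × range/2^14 = -0.95 + 6077 × 1.9/16384 = -0.24526977539 V.
e = -0.24523718 − (-0.24526977539) = +32.6 µV.

+32.6 µV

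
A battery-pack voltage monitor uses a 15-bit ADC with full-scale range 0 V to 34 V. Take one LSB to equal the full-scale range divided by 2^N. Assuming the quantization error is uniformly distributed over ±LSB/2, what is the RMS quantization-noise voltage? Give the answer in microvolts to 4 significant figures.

299.5 µV

V_FS = 34 V.
Step size = 34/32768 V = 1.03760 mV.
For a uniform distribution on [−LSB/2, +LSB/2], V_rms = LSB/√12 = 1.03760 mV/3.4641 = 299.5 µV.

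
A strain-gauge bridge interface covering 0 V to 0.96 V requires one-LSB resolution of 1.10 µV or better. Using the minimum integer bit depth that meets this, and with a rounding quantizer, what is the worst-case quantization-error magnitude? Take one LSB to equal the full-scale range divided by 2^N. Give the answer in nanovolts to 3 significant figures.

458 nV

V_FS = 0.96 V.
Levels needed ≥ 0.96/1.10 µV = 872700. 2^20 = 1048576 suffices, so N_min = 20.
Step size = 0.96/1048576 V = 0.91553 µV.
Max error for round-to-nearest is LSB/2 = 458 nV.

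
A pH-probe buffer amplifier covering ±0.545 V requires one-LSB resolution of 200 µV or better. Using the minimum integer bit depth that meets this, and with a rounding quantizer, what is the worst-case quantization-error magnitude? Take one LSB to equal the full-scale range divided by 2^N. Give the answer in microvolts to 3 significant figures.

66.5 µV

The full-scale span is 0.545 − (-0.545) = 1.09 V.
1.09 V / 200 µV = 5450. Since 2^12 = 4096 and 2^13 = 8192, N = 13.
One LSB is 1.09 V / 8192 = 133.06 µV.
Half an LSB is 66.5 µV.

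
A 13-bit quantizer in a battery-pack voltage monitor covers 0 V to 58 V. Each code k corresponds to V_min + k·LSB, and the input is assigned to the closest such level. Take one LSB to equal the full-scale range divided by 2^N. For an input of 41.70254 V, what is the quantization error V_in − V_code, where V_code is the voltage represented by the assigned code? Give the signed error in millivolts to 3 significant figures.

V_FS = 58 V. LSB = 58 V / 2^13 ≈ 7.080 mV.
(41.70254 − (0)) / LSB = 41.70254 × 8192/58 = 5890.1243. Nearest integer: k = 5890.
Reconstructed level: 0 + 5890 × 58/8192 V = 41.70166016 V.
Error = V_in − V_code = 41.70254 − (41.70166016) = +0.880 mV.

+0.880 mV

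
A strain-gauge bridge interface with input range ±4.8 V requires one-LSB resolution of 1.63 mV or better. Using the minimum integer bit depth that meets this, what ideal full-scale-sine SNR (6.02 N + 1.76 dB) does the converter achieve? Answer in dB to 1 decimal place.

80.0 dB

Full-scale range = 4.8 V − (-4.8 V) = 9.6 V.
Need 2^N ≥ 9.6 V / 1.63 mV = 5890 → N_min = 13.
6.02(13) + 1.76 = 80.02 dB.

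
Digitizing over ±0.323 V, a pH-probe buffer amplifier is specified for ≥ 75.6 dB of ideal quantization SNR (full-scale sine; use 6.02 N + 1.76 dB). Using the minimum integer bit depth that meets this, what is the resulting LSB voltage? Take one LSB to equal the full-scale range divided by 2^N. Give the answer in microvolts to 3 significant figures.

78.9 µV

The full-scale span is 0.323 − (-0.323) = 0.646 V.
6.02 N + 1.76 ≥ 75.6 gives N ≥ 12.266, so the minimum integer is 13.
One LSB is 0.646 V / 8192 = 78.9 µV.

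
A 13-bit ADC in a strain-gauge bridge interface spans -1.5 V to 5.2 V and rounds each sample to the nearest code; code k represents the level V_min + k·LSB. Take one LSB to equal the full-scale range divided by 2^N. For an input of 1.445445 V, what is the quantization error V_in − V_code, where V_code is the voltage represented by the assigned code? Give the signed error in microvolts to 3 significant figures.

Full-scale range = 5.2 V − (-1.5 V) = 6.7 V. LSB = 6.7 V / 2^13 ≈ 0.8179 mV.
(V_in − V_min)/LSB = (1.445445 − (-1.5)) × 8192/6.7 = 3601.3560 → nearest code k = 3601.
V_code = V_min + k × range/2^13 = -1.5 + 3601 × 6.7/8192 = 1.445153809 V.
e = 1.445445 − (1.445153809) = +291 µV.

+291 µV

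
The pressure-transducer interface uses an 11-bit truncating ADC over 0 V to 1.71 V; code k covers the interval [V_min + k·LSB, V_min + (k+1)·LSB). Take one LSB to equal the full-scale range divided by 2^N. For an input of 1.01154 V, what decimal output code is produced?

Full-scale range = 1.71 V. LSB = 1.71 V / 2^11 ≈ 0.8350 mV.
V_in − V_min = 1.01154 − (0) = 1.01154 V.
Divide by LSB: 1.01154 × 2048/1.71 = 1211.4818.
Truncating gives code 1211.

1211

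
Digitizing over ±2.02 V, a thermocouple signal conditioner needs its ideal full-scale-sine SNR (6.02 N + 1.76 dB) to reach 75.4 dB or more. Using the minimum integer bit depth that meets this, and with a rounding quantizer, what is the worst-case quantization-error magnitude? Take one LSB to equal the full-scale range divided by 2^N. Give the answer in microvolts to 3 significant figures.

247 µV

The full-scale span is 2.02 − (-2.02) = 4.04 V.
6.02 N + 1.76 ≥ 75.4 gives N ≥ 12.233, so the minimum integer is 13.
LSB = 4.04 V ÷ 2^13 = 4.04/8192 V = 493.16 µV.
|e|_max = LSB/2 = 247 µV.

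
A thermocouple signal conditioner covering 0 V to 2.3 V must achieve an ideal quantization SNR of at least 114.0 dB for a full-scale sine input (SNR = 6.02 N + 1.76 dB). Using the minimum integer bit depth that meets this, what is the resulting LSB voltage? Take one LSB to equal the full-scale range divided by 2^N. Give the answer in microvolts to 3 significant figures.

4.39 µV

V_FS = 2.3 V.
N ≥ (114.0 − 1.76)/6.02 = 18.645 → N_min = 19.
Step size = 2.3/524288 V = 4.39 µV.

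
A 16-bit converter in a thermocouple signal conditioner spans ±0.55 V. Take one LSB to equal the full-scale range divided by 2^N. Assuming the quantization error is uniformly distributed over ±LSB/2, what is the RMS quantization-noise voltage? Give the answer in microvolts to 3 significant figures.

Span: 0.55 V − (-0.55 V) = 1.1 V.
Step size = 1.1/65536 V = 16.785 µV.
V_rms = LSB/√12 = 16.785 µV / √12 = 4.85 µV.

4.85 µV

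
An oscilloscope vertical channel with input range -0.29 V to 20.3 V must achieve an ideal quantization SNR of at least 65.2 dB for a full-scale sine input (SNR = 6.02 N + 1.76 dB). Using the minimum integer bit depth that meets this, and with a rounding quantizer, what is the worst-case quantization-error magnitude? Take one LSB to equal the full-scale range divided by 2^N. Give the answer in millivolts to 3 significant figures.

5.03 mV

Span: 20.3 V − (-0.29 V) = 20.59 V.
N ≥ (65.2 − 1.76)/6.02 = 10.538 → N_min = 11.
LSB = 20.59 V ÷ 2^11 = 20.59/2048 V = 10.054 mV.
|e|_max = LSB/2 = 5.03 mV.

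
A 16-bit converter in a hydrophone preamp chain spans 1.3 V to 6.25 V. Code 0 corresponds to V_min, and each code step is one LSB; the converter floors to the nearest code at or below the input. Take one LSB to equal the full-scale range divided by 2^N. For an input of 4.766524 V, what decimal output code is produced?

45895

The full-scale span is 6.25 − (1.3) = 4.95 V. LSB = 4.95 V / 2^16 ≈ 75.53 µV.
code = ⌊(V_in − V_min)/LSB⌋ = ⌊(V_in − V_min) × 2^16 / range⌋
     = ⌊(4.766524 − (1.3)) × 65536 / 4.95⌋ = ⌊3.466524 × 65536/4.95⌋
     = ⌊45895.377⌋ = 45895.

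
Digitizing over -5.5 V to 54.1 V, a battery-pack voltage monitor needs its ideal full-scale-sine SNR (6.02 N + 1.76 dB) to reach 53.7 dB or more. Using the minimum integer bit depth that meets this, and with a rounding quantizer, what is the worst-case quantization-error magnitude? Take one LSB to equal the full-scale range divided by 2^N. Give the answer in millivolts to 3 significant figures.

58.2 mV

Range = 54.1 − (-5.5) = 59.6 V.
Required N = ⌈(53.7 − 1.76)/6.02⌉ = ⌈8.628⌉ = 9.
LSB = 59.6 V / 2^9 = 116.41 mV.
Half an LSB is 58.2 mV.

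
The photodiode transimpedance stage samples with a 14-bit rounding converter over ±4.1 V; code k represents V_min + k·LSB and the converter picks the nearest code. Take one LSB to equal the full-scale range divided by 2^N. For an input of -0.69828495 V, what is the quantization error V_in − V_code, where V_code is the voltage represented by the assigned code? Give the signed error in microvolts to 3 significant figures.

−104 µV

Full-scale range = 4.1 V − (-4.1 V) = 8.2 V. LSB = 8.2 V / 2^14 ≈ 0.5005 mV.
(-0.69828495 − (-4.1)) / LSB = 3.40171505 × 16384/8.2 = 6796.7926. Nearest integer: k = 6797.
Reconstructed level: -4.1 + 6797 × 8.2/16384 V = -0.69818115234 V.
V_in − V_code = -0.69828495 − (-0.69818115234) = −104 µV.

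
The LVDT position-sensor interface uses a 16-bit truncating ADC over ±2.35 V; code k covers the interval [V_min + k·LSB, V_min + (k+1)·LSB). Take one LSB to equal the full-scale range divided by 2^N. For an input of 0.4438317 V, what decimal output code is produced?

Full-scale range = 2.35 V − (-2.35 V) = 4.7 V. LSB = 4.7 V / 2^16 ≈ 71.72 µV.
V_in − V_min = 0.4438317 − (-2.35) = 2.7938317 V.
Divide by LSB: 2.7938317 × 65536/4.7 = 38956.7137.
Truncating gives code 38956.

38956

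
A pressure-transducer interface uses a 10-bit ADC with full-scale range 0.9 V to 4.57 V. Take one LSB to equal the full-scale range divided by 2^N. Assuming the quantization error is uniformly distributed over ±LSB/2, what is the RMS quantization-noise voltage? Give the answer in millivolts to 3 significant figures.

The full-scale span is 4.57 − (0.9) = 3.67 V.
Step size = 3.67/1024 V = 3.5840 mV.
RMS of a uniform error over width LSB is LSB/√12 = 1.03 mV.

1.03 mV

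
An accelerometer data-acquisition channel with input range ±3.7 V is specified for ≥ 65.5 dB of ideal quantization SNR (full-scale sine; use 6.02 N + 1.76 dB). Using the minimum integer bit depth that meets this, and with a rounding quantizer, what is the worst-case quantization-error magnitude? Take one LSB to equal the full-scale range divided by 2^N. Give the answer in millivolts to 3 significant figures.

The full-scale span is 3.7 − (-3.7) = 7.4 V.
N ≥ (65.5 − 1.76)/6.02 = 10.588 → N_min = 11.
LSB = 7.4 V ÷ 2^11 = 7.4/2048 V = 3.6133 mV.
|e|_max = LSB/2 = 1.81 mV.

1.81 mV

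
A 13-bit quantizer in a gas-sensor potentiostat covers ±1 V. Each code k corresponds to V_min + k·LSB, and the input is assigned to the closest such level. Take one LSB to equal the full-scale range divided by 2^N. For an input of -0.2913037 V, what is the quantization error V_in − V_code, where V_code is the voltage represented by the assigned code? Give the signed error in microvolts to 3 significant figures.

The full-scale span is 1 − (-1) = 2 V. LSB = 2 V / 2^13 ≈ 244.1 µV.
(V_in − V_min)/LSB = (-0.2913037 − (-1)) × 8192/2 = 2902.8200 → nearest code k = 2903.
V_code = V_min + k × range/2^13 = -1 + 2903 × 2/8192 = -0.2912597656 V.
Error = V_in − V_code = -0.2913037 − (-0.2912597656) = −43.9 µV.

−43.9 µV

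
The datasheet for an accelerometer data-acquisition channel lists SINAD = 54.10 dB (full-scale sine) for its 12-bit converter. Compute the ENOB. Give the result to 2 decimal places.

(54.10 − 1.76) / 6.02 = 52.34/6.02 = 8.6944 effective bits.

8.69 bits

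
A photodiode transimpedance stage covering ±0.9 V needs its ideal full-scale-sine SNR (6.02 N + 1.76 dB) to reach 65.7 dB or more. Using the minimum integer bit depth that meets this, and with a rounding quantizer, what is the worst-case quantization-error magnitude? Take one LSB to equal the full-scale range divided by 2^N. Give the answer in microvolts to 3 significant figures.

439 µV

Span: 0.9 V − (-0.9 V) = 1.8 V.
6.02 N + 1.76 ≥ 65.7 gives N ≥ 10.621, so the minimum integer is 11.
One LSB is 1.8 V / 2048 = 0.87891 mV.
Max error for round-to-nearest is LSB/2 = 439 µV.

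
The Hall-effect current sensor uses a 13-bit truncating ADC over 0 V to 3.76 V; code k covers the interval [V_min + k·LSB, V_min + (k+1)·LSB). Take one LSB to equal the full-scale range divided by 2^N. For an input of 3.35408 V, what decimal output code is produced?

7307

Full-scale range = 3.76 V. LSB = 3.76 V / 2^13 ≈ 459.0 µV.
code = ⌊(V_in − V_min)/LSB⌋ = ⌊(V_in − V_min) × 2^13 / range⌋
     = ⌊(3.35408 − (0)) × 8192 / 3.76⌋ = ⌊3.35408 × 8192/3.76⌋
     = ⌊7307.613⌋ = 7307.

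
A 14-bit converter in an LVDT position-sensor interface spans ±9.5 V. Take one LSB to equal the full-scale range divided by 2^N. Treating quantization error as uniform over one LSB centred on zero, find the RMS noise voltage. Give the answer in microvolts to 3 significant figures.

Range = 9.5 − (-9.5) = 19 V.
One LSB is 19 V / 16384 = 1.1597 mV.
σ_q = LSB/√12 = 1.1597 mV/3.4641 = 335 µV.

335 µV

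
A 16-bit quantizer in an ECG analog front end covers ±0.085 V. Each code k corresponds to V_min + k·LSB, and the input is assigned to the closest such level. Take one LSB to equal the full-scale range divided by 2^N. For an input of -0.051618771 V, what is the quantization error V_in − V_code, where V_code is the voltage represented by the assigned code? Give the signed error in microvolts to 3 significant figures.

Span: 0.085 V − (-0.085 V) = 0.17 V. LSB = 0.17 V / 2^16 ≈ 2.594 µV.
(V_in − V_min)/LSB = (-0.051618771 − (-0.085)) × 65536/0.17 = 12868.6601 → nearest code k = 12869.
V_code = V_min + k × range/2^16 = -0.085 + 12869 × 0.17/65536 = -0.051617889404 V.
e = -0.051618771 − (-0.051617889404) = −0.882 µV.

−0.882 µV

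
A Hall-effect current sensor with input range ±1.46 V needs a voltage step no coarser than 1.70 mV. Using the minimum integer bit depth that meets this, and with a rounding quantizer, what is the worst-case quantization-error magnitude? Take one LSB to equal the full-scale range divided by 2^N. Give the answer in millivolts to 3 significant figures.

The full-scale span is 1.46 − (-1.46) = 2.92 V.
2.92 V / 1.70 mV = 1718. Since 2^10 = 1024 and 2^11 = 2048, N = 11.
LSB = 2.92 V ÷ 2^11 = 2.92/2048 V = 1.4258 mV.
Half an LSB is 0.713 mV.

0.713 mV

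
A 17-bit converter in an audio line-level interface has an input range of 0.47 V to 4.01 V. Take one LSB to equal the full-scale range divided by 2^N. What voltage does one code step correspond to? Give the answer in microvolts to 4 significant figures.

27.01 µV

Span: 4.01 V − (0.47 V) = 3.54 V.
Number of codes = 2^17 = 131072.
One LSB is 3.54 V / 131072 = 27.01 µV.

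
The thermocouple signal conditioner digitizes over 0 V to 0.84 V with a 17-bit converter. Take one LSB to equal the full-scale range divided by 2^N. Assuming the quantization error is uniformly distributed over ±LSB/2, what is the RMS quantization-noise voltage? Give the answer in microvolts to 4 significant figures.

Span = 0.84 V.
One LSB is 0.84 V / 131072 = 6.40869 µV.
For a uniform distribution on [−LSB/2, +LSB/2], V_rms = LSB/√12 = 6.40869 µV/3.4641 = 1.850 µV.

1.850 µV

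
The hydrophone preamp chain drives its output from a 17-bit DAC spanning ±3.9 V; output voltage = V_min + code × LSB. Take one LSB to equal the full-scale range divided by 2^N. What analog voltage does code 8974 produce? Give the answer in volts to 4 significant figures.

-3.366 V

Span: 3.9 V − (-3.9 V) = 7.8 V. LSB = 7.8 V / 2^17.
V_out = -3.9 + 8974 × (7.8/131072) V
      = -3.9 V + 0.534036 V = -3.36596 V.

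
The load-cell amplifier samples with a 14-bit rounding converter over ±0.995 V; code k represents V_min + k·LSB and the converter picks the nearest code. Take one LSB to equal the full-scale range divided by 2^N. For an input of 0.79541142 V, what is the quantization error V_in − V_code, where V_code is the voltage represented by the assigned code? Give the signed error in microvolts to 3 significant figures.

The full-scale span is 0.995 − (-0.995) = 1.99 V. LSB = 1.99 V / 2^14 ≈ 121.5 µV.
(V_in − V_min)/LSB = (0.79541142 − (-0.995)) × 16384/1.99 = 14740.7541 → nearest code k = 14741.
Reconstructed level: -0.995 + 14741 × 1.99/16384 V = 0.79544128418 V.
e = 0.79541142 − (0.79544128418) = −29.9 µV.

−29.9 µV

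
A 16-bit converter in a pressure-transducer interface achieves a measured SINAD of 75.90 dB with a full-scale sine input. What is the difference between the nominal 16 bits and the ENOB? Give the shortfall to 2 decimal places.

3.68 bits

Effective bits = (75.90 − 1.76)/6.02 = 12.3156.
Shortfall = 16 − 12.3156 = 3.6844 bits.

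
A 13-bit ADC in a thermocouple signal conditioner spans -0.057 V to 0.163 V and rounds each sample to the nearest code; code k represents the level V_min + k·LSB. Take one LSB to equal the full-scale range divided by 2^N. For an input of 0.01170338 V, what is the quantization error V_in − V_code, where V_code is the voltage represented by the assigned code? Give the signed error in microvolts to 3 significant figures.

The full-scale span is 0.163 − (-0.057) = 0.22 V. LSB = 0.22 V / 2^13 ≈ 26.86 µV.
(V_in − V_min)/LSB = (0.01170338 − (-0.057)) × 8192/0.22 = 2558.2640 → nearest code k = 2558.
V_code = -0.057 + (2558/8192) × 0.22 = 0.01169628906 V.
e = 0.01170338 − (0.01169628906) = +7.09 µV.

+7.09 µV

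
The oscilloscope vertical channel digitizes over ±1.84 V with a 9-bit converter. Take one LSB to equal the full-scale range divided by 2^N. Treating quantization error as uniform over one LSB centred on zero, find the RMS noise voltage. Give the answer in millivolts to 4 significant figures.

Full-scale range = 1.84 V − (-1.84 V) = 3.68 V.
One LSB is 3.68 V / 512 = 7.18750 mV.
RMS of a uniform error over width LSB is LSB/√12 = 2.075 mV.

2.075 mV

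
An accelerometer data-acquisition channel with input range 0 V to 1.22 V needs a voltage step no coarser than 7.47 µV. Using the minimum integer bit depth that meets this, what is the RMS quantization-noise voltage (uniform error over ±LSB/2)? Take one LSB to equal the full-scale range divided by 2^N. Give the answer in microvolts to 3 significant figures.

V_FS = 1.22 V.
Need 2^N ≥ 1.22 V / 7.47 µV = 163300 → N_min = 18.
One LSB is 1.22 V / 262144 = 4.6539 µV.
σ_q = LSB/√12 = 4.6539 µV/3.4641 = 1.34 µV.

1.34 µV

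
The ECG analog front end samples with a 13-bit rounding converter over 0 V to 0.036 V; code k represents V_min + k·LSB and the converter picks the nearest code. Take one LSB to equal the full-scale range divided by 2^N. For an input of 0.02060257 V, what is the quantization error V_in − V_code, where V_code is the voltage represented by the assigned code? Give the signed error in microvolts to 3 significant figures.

+1.01 µV

Span = 0.036 V. LSB = 0.036 V / 2^13 ≈ 4.395 µV.
Position in LSBs: (0.02060257 − (0)) × 8192/0.036 = 4688.2293; rounding gives k = 4688.
Reconstructed level: 0 + 4688 × 0.036/8192 V = 0.02060156250 V.
Error = V_in − V_code = 0.02060257 − (0.02060156250) = +1.01 µV.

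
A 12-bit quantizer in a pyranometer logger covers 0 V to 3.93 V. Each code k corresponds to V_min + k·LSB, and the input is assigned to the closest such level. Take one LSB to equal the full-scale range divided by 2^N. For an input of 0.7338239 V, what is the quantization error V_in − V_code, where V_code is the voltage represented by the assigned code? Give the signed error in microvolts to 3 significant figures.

−173 µV

Range is 3.93 V. LSB = 3.93 V / 2^12 ≈ 0.9595 mV.
(0.7338239 − (0)) / LSB = 0.7338239 × 4096/3.93 = 764.8200. Nearest integer: k = 765.
Reconstructed level: 0 + 765 × 3.93/4096 V = 0.7339965820 V.
V_in − V_code = 0.7338239 − (0.7339965820) = −173 µV.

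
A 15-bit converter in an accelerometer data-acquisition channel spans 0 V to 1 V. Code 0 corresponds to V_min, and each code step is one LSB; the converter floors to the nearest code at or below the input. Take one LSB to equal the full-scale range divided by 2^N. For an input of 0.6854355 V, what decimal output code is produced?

22460

Range is 1 V. LSB = 1 V / 2^15 ≈ 30.52 µV.
V_in − V_min = 0.6854355 − (0) = 0.6854355 V.
Divide by LSB: 0.6854355 × 32768/1 = 22460.3505.
Truncating gives code 22460.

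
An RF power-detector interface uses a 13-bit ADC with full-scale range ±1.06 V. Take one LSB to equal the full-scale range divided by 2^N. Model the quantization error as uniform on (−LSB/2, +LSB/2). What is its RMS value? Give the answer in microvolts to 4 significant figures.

Span: 1.06 V − (-1.06 V) = 2.12 V.
LSB = 2.12 V ÷ 2^13 = 2.12/8192 V = 258.789 µV.
σ_q = LSB/√12 = 258.789 µV/3.4641 = 74.71 µV.

74.71 µV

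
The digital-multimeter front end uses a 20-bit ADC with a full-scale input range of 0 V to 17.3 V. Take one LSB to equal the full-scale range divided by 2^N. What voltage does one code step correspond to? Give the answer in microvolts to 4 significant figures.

16.50 µV

Range is 17.3 V.
2^20 = 1048576 levels.
LSB = 17.3 V / 2^20 = 16.50 µV.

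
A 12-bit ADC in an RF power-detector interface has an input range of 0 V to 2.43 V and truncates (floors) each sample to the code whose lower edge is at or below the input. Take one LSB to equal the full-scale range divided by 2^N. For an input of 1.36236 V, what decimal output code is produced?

2296

Range is 2.43 V. LSB = 2.43 V / 2^12 ≈ 0.5933 mV.
V_in − V_min = 1.36236 − (0) = 1.36236 V.
Divide by LSB: 1.36236 × 4096/2.43 = 2296.3895.
Truncating gives code 2296.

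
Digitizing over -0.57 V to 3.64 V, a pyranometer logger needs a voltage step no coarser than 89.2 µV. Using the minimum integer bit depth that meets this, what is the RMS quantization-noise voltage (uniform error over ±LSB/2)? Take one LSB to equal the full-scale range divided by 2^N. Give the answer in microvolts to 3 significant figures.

18.5 µV

Full-scale range = 3.64 V − (-0.57 V) = 4.21 V.
Levels needed ≥ 4.21/89.2 µV = 47200. 2^16 = 65536 suffices, so N_min = 16.
LSB = 4.21 V / 2^16 = 64.240 µV.
V_rms = LSB/√12 = 18.5 µV.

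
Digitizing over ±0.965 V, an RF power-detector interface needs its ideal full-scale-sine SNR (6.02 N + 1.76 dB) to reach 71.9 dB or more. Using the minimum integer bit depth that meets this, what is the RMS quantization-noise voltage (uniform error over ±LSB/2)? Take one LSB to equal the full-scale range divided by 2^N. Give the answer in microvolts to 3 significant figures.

Range = 0.965 − (-0.965) = 1.93 V.
Solving 6.02 N ≥ 71.9 − 1.76: N ≥ 11.651. Round up → N = 12.
LSB = 1.93 V ÷ 2^12 = 1.93/4096 V = 471.19 µV.
RMS noise = LSB/√12 = 136 µV.

136 µV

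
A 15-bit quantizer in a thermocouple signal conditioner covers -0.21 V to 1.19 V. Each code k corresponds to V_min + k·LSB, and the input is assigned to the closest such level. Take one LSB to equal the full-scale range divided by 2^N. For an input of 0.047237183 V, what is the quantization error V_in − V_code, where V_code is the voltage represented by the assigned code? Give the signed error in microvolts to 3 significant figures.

−7.69 µV

Span: 1.19 V − (-0.21 V) = 1.4 V. LSB = 1.4 V / 2^15 ≈ 42.72 µV.
Position in LSBs: (0.047237183 − (-0.21)) × 32768/1.4 = 6020.8200; rounding gives k = 6021.
V_code = -0.21 + (6021/32768) × 1.4 = 0.047244873047 V.
V_in − V_code = 0.047237183 − (0.047244873047) = −7.69 µV.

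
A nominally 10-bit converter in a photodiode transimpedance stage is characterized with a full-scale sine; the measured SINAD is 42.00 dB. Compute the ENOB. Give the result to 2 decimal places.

6.68 bits

(42.00 − 1.76) / 6.02 = 40.24/6.02 = 6.6844 effective bits.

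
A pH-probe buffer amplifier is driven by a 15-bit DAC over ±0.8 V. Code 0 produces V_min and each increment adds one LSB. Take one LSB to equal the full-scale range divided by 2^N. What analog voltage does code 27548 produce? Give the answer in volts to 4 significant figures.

Range = 0.8 − (-0.8) = 1.6 V. LSB = 1.6 V / 2^15.
V_out = -0.8 + 27548 × (1.6/32768) V
      = -0.8 + 1.34512 = 0.545117 V.

0.5451 V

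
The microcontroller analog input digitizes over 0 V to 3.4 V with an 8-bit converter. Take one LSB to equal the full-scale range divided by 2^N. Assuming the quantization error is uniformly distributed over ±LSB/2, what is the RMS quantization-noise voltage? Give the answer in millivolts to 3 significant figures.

Span = 3.4 V.
Step size = 3.4/256 V = 13.281 mV.
V_rms = LSB/√12 = 13.281 mV / √12 = 3.83 mV.

3.83 mV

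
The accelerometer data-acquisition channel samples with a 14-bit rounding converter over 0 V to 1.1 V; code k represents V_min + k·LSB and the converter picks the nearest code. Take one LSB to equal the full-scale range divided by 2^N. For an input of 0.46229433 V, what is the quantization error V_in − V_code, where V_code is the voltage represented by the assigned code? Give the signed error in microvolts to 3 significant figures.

Range is 1.1 V. LSB = 1.1 V / 2^14 ≈ 67.14 µV.
(0.46229433 − (0)) / LSB = 0.46229433 × 16384/1.1 = 6885.6639. Nearest integer: k = 6886.
V_code = V_min + k × range/2^14 = 0 + 6886 × 1.1/16384 = 0.46231689453 V.
Error = V_in − V_code = 0.46229433 − (0.46231689453) = −22.6 µV.

−22.6 µV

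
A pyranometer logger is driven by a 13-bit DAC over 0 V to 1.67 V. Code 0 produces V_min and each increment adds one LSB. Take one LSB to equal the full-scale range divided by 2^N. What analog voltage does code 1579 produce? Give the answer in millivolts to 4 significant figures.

321.9 mV

V_FS = 1.67 V. LSB = 1.67 V / 2^13.
V_out = V_min + code × LSB = 0 V + 1579 × 1.67 V / 8192
      = 0 + 0.321891 = 0.321891 V.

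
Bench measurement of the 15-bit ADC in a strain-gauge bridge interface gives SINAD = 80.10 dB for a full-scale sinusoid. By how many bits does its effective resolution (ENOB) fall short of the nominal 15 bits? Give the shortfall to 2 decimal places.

1.99 bits

Effective bits = (80.10 − 1.76)/6.02 = 13.0133.
Shortfall = 15 − 13.0133 = 1.9867 bits.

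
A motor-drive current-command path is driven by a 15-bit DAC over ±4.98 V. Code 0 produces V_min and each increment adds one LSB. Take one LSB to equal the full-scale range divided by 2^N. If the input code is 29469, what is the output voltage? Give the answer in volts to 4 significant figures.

Range = 4.98 − (-4.98) = 9.96 V. LSB = 9.96 V / 2^15.
V_out = -4.98 + 29469 × (9.96/32768) V
      = -4.98 + 8.95725 = 3.97725 V.

3.977 V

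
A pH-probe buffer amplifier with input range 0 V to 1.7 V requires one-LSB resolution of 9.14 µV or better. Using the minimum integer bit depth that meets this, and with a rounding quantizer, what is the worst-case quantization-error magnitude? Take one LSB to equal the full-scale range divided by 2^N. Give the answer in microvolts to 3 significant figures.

3.24 µV

V_FS = 1.7 V.
Need 2^N ≥ 1.7 V / 9.14 µV = 186000 → N_min = 18.
LSB = 1.7 V ÷ 2^18 = 1.7/262144 V = 6.4850 µV.
Max error for round-to-nearest is LSB/2 = 3.24 µV.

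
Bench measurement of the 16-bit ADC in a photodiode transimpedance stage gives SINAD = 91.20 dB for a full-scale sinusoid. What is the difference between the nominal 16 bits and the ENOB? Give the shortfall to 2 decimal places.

Effective bits = (91.20 − 1.76)/6.02 = 14.8571.
Lost resolution: 16 − 14.8571 = 1.1429 bits.

1.14 bits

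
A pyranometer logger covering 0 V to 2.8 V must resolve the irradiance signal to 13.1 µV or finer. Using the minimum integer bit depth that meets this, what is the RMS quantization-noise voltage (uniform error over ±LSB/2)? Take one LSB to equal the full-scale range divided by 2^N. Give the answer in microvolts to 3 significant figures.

3.08 µV

V_FS = 2.8 V.
2.8 V / 13.1 µV = 213700. Since 2^17 = 131072 and 2^18 = 262144, N = 18.
One LSB is 2.8 V / 262144 = 10.681 µV.
RMS noise = LSB/√12 = 3.08 µV.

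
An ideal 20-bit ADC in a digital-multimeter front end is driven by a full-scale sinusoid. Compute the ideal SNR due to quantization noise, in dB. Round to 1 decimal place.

SNR = 6.02·20 + 1.76 = 122.16 dB.

122.2 dB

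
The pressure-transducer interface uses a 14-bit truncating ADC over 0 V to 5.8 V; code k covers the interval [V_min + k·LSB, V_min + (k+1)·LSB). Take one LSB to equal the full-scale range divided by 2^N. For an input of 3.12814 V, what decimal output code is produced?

Range is 5.8 V. LSB = 5.8 V / 2^14 ≈ 354.0 µV.
code = ⌊(V_in − V_min)/LSB⌋ = ⌊(V_in − V_min) × 2^14 / range⌋
     = ⌊(3.12814 − (0)) × 16384 / 5.8⌋ = ⌊3.12814 × 16384/5.8⌋
     = ⌊8836.456⌋ = 8836.

8836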